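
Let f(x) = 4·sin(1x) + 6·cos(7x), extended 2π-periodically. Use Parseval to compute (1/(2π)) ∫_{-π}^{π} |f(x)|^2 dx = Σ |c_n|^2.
Σ |c_n|^2 = 26

Expand |f|^2 and use orthogonality of {sin(nx), cos(mx)} on [-π, π]:
  ∫_{-π}^{π} sin(nx)^2 dx = π, ∫ cos(mx)^2 dx = π, and cross terms integrate to 0.
So ∫_{-π}^{π} f(x)^2 dx = 4^2 · π + 6^2 · π = (16 + 36)π.
Divide by 2π: (16 + 36)/2 = 26.
By Parseval, this equals Σ |c_n|^2.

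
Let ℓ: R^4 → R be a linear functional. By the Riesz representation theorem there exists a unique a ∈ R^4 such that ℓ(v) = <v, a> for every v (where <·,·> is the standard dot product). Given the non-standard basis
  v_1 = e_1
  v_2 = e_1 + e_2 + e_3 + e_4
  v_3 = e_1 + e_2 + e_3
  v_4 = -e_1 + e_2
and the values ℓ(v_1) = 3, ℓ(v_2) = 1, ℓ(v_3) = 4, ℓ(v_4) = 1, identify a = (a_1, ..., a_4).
a = (3, 4, -3, -3)

Write a = (a_1, ..., a_4) in the standard basis. For each basis vector v_i, ℓ(v_i) = <v_i, a> is a linear equation in the a_j's. Collect the n equations into a matrix system V a = ℓ, where row i of V is v_i (expressed in the standard basis). Since V is invertible (lower-triangular with 1s on the diagonal, up to permutation), solve by back-substitution:
  V =
[[1, 0, 0, 0],
 [1, 1, 1, 1],
 [1, 1, 1, 0],
 [-1, 1, 0, 0]]
  V a = (3, 1, 4, 1)
Solving gives a = (3, 4, -3, -3).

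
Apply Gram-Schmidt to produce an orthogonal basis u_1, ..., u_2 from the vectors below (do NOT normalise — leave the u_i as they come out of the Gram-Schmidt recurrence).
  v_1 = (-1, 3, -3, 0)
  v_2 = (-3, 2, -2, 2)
Orthogonal basis:
  u_1 = (-1, 3, -3, 0)
  u_2 = (-42/19, -7/19, 7/19, 2)

Apply the Gram-Schmidt recurrence
  u_1 = v_1
  u_i = v_i − Σ_{j<i} ((v_i · u_j) / (u_j · u_j)) · u_j.

Step by step this gives:
  u_1 = (-1, 3, -3, 0)
  u_2 = (-42/19, -7/19, 7/19, 2)

Orthogonality check:
  u_2 · u_1 = 0 (should be 0)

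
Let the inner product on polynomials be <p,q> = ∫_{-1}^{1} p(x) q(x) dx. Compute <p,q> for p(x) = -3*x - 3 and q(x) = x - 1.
<p,q> = 4

Expand the product: p(x)·q(x) = 3 - 3*x^2.
∫_{-1}^{1} of each monomial x^k gives [2/(k+1) if k even, 0 if k odd]. Integrating term-by-term (or equivalently evaluating the antiderivative F(x) = -x^3 + 3*x at the endpoints):
  F(1) − F(−1) = 2 − (-2) = 4.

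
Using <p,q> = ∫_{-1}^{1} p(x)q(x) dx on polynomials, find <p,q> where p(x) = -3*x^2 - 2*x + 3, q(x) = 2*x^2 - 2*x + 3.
<p,q> = 244/15

Expand the product: p(x)·q(x) = -6*x^4 + 2*x^3 + x^2 - 12*x + 9.
∫_{-1}^{1} of each monomial x^k gives [2/(k+1) if k even, 0 if k odd]. Integrating term-by-term (or equivalently evaluating the antiderivative F(x) = -6*x^5/5 + x^4/2 + x^3/3 - 6*x^2 + 9*x at the endpoints):
  F(1) − F(−1) = 79/30 − (-409/30) = 244/15.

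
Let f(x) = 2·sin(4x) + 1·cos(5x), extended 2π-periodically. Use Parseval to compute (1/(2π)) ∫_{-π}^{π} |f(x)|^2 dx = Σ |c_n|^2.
Σ |c_n|^2 = 5/2

Expand |f|^2 and use orthogonality of {sin(nx), cos(mx)} on [-π, π]:
  ∫_{-π}^{π} sin(nx)^2 dx = π, ∫ cos(mx)^2 dx = π, and cross terms integrate to 0.
So ∫_{-π}^{π} f(x)^2 dx = 2^2 · π + 1^2 · π = (4 + 1)π.
Divide by 2π: (4 + 1)/2 = 5/2.
By Parseval, this equals Σ |c_n|^2.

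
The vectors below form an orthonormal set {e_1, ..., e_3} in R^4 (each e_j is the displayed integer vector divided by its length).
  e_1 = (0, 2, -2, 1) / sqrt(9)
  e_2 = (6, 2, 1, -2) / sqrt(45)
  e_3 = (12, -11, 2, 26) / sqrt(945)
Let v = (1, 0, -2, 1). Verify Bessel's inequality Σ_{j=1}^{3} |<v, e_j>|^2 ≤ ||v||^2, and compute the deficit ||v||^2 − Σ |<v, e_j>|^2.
Σ |<v, e_j>|^2 = 773/189; ||v||^2 = 6; deficit = 361/189

Write each e_j = u_j / sqrt(<u_j, u_j>) where u_j is the displayed integer vector. Then <v, e_j> = <v, u_j> / sqrt(<u_j, u_j>), so |<v, e_j>|^2 = <v, u_j>^2 / <u_j, u_j>.
Coefficients: <v, e_1> = 5/sqrt(9), <v, e_2> = 2/sqrt(45), <v, e_3> = 34/sqrt(945).
Square and sum: Σ |<v, e_j>|^2 = 773/189.
Compute ||v||^2 = v·v = 6.
Deficit = 6 − 773/189 = 361/189 ≥ 0, confirming Bessel's inequality. (The deficit equals ||v − Σ <v,e_j> e_j||^2, the squared distance from v to span{e_j}.)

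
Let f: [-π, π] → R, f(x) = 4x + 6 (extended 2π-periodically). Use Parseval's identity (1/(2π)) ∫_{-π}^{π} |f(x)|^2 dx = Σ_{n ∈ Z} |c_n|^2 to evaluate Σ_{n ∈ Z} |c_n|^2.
Σ |c_n|^2 = 16π^2/3 + 36

Expand and integrate term by term over [-π, π]:
  ∫ (4x)^2 dx = 16·(2π^3/3); ∫ 2·4·(6)·x dx = 0 (odd integrand); ∫ 6^2 dx = 36·2π.
So (1/(2π)) ∫_{-π}^{π} (4x + 6)^2 dx = 16π^2/3 + 36 = 16π^2/3 + 36.
Parseval ⇒ Σ |c_n|^2 = 16π^2/3 + 36.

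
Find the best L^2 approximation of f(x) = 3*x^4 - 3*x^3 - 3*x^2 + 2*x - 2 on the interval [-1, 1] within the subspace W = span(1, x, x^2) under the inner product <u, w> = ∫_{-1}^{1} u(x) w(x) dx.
g(x) = -3*x^2/7 + x/5 - 79/35

The best approximation g ∈ W is the orthogonal projection of f onto W. Writing g = a_0 + a_1 x + a_2 x^2, the coefficients solve the normal equations G · a = b where
  G_{ij} = <φ_i, φ_j> and b_i = <f, φ_i>, with φ_0 = 1, φ_1 = x, φ_2 = x^2.
G =
  [2, 0, 2/3]
  [0, 2/3, 0]
  [2/3, 0, 2/5],
b = (-24/5, 2/15, -176/105).
Solving gives a_0 = -79/35, a_1 = 1/5, a_2 = -3/7, so
  g(x) = -3*x^2/7 + x/5 - 79/35.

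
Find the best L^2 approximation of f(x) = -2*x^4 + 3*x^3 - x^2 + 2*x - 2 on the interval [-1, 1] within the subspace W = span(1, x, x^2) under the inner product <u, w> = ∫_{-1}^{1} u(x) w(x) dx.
g(x) = -19*x^2/7 + 19*x/5 - 64/35

The best approximation g ∈ W is the orthogonal projection of f onto W. Writing g = a_0 + a_1 x + a_2 x^2, the coefficients solve the normal equations G · a = b where
  G_{ij} = <φ_i, φ_j> and b_i = <f, φ_i>, with φ_0 = 1, φ_1 = x, φ_2 = x^2.
G =
  [2, 0, 2/3]
  [0, 2/3, 0]
  [2/3, 0, 2/5],
b = (-82/15, 38/15, -242/105).
Solving gives a_0 = -64/35, a_1 = 19/5, a_2 = -19/7, so
  g(x) = -19*x^2/7 + 19*x/5 - 64/35.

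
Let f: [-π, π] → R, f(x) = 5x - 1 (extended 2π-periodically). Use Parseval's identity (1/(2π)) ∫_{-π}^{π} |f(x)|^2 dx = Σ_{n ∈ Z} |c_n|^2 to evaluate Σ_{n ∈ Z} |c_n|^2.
Σ |c_n|^2 = 25π^2/3 + 1

Expand and integrate term by term over [-π, π]:
  ∫ (5x)^2 dx = 25·(2π^3/3); ∫ 2·5·(-1)·x dx = 0 (odd integrand); ∫ (-1)^2 dx = 1·2π.
So (1/(2π)) ∫_{-π}^{π} (5x - 1)^2 dx = 25π^2/3 + 1 = 25π^2/3 + 1.
Parseval ⇒ Σ |c_n|^2 = 25π^2/3 + 1.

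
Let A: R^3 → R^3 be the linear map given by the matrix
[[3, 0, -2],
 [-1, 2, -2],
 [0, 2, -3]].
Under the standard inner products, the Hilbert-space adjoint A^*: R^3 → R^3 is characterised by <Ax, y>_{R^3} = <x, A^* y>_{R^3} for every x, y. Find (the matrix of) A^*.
A^* = A^T =
[[3, -1, 0],
 [0, 2, 2],
 [-2, -2, -3]]

For real matrices with standard dot products, the defining identity <Ax, y> = <x, A^* y> gives (Ax)^T y = x^T (A^*) y, i.e. x^T A^T y = x^T (A^*) y. Since this holds for all x, y, we must have A^* = A^T. Therefore
A^* =
[[3, -1, 0],
 [0, 2, 2],
 [-2, -2, -3]].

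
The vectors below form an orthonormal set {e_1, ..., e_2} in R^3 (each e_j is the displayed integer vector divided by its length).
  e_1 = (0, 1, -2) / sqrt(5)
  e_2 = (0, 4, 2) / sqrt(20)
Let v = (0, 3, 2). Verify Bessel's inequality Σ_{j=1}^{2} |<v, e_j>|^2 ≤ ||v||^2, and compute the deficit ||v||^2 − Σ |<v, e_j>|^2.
Σ |<v, e_j>|^2 = 13; ||v||^2 = 13; deficit = 0

Write each e_j = u_j / sqrt(<u_j, u_j>) where u_j is the displayed integer vector. Then <v, e_j> = <v, u_j> / sqrt(<u_j, u_j>), so |<v, e_j>|^2 = <v, u_j>^2 / <u_j, u_j>.
Coefficients: <v, e_1> = -1/sqrt(5), <v, e_2> = 16/sqrt(20).
Square and sum: Σ |<v, e_j>|^2 = 13.
Compute ||v||^2 = v·v = 13.
Deficit = 13 − 13 = 0 ≥ 0, confirming Bessel's inequality. (The deficit equals ||v − Σ <v,e_j> e_j||^2, the squared distance from v to span{e_j}.)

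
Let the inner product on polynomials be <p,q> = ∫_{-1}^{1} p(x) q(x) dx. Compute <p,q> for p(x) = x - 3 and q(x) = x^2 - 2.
<p,q> = 10

Expand the product: p(x)·q(x) = x^3 - 3*x^2 - 2*x + 6.
∫_{-1}^{1} of each monomial x^k gives [2/(k+1) if k even, 0 if k odd]. Integrating term-by-term (or equivalently evaluating the antiderivative F(x) = x^4/4 - x^3 - x^2 + 6*x at the endpoints):
  F(1) − F(−1) = 17/4 − (-23/4) = 10.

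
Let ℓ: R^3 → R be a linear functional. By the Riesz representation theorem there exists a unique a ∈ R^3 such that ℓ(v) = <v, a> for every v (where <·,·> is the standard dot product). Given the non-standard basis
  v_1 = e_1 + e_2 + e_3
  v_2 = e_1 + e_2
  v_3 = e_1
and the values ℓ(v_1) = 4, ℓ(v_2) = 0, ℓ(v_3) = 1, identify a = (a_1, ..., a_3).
a = (1, -1, 4)

Write a = (a_1, ..., a_3) in the standard basis. For each basis vector v_i, ℓ(v_i) = <v_i, a> is a linear equation in the a_j's. Collect the n equations into a matrix system V a = ℓ, where row i of V is v_i (expressed in the standard basis). Since V is invertible (lower-triangular with 1s on the diagonal, up to permutation), solve by back-substitution:
  V =
[[1, 1, 1],
 [1, 1, 0],
 [1, 0, 0]]
  V a = (4, 0, 1)
Solving gives a = (1, -1, 4).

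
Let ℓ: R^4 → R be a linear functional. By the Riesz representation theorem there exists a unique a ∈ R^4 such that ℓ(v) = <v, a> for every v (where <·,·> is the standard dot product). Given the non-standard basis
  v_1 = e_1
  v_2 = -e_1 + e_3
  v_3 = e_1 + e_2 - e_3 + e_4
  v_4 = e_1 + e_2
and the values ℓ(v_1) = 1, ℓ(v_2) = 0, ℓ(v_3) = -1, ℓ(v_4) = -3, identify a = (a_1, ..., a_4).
a = (1, -4, 1, 3)

Write a = (a_1, ..., a_4) in the standard basis. For each basis vector v_i, ℓ(v_i) = <v_i, a> is a linear equation in the a_j's. Collect the n equations into a matrix system V a = ℓ, where row i of V is v_i (expressed in the standard basis). Since V is invertible (lower-triangular with 1s on the diagonal, up to permutation), solve by back-substitution:
  V =
[[1, 0, 0, 0],
 [-1, 0, 1, 0],
 [1, 1, -1, 1],
 [1, 1, 0, 0]]
  V a = (1, 0, -1, -3)
Solving gives a = (1, -4, 1, 3).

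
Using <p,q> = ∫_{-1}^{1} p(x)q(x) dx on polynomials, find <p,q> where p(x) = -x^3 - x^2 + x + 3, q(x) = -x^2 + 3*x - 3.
<p,q> = -84/5

Expand the product: p(x)·q(x) = x^5 - 2*x^4 - x^3 + 3*x^2 + 6*x - 9.
∫_{-1}^{1} of each monomial x^k gives [2/(k+1) if k even, 0 if k odd]. Integrating term-by-term (or equivalently evaluating the antiderivative F(x) = x^6/6 - 2*x^5/5 - x^4/4 + x^3 + 3*x^2 - 9*x at the endpoints):
  F(1) − F(−1) = -329/60 − (679/60) = -84/5.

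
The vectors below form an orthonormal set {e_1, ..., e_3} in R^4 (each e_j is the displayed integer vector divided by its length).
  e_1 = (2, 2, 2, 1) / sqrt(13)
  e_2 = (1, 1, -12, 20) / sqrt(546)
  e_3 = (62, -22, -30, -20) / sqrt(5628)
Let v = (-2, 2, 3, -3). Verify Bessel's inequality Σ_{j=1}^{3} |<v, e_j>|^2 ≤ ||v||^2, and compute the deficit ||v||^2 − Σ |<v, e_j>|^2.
Σ |<v, e_j>|^2 = 1644/67; ||v||^2 = 26; deficit = 98/67

Write each e_j = u_j / sqrt(<u_j, u_j>) where u_j is the displayed integer vector. Then <v, e_j> = <v, u_j> / sqrt(<u_j, u_j>), so |<v, e_j>|^2 = <v, u_j>^2 / <u_j, u_j>.
Coefficients: <v, e_1> = 3/sqrt(13), <v, e_2> = -96/sqrt(546), <v, e_3> = -198/sqrt(5628).
Square and sum: Σ |<v, e_j>|^2 = 1644/67.
Compute ||v||^2 = v·v = 26.
Deficit = 26 − 1644/67 = 98/67 ≥ 0, confirming Bessel's inequality. (The deficit equals ||v − Σ <v,e_j> e_j||^2, the squared distance from v to span{e_j}.)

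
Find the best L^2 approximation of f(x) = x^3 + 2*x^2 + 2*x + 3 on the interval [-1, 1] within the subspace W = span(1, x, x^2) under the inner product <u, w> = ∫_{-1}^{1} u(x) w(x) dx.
g(x) = 2*x^2 + 13*x/5 + 3

The best approximation g ∈ W is the orthogonal projection of f onto W. Writing g = a_0 + a_1 x + a_2 x^2, the coefficients solve the normal equations G · a = b where
  G_{ij} = <φ_i, φ_j> and b_i = <f, φ_i>, with φ_0 = 1, φ_1 = x, φ_2 = x^2.
G =
  [2, 0, 2/3]
  [0, 2/3, 0]
  [2/3, 0, 2/5],
b = (22/3, 26/15, 14/5).
Solving gives a_0 = 3, a_1 = 13/5, a_2 = 2, so
  g(x) = 2*x^2 + 13*x/5 + 3.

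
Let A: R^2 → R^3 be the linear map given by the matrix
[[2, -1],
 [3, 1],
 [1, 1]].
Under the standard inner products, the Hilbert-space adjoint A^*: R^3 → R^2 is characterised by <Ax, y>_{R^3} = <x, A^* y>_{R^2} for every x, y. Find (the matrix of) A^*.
A^* = A^T =
[[2, 3, 1],
 [-1, 1, 1]]

For real matrices with standard dot products, the defining identity <Ax, y> = <x, A^* y> gives (Ax)^T y = x^T (A^*) y, i.e. x^T A^T y = x^T (A^*) y. Since this holds for all x, y, we must have A^* = A^T. Therefore
A^* =
[[2, 3, 1],
 [-1, 1, 1]].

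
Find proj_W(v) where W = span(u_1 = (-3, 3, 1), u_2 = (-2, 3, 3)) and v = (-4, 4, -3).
proj_W(v) = (-227/47, 285/94, -243/94)

Set up U = [u_1 | ... | u_2] ∈ R^(3×2). The projector onto W = col(U) is P = U (U^T U)^(-1) U^T.
Compute U^T U =
  [19, 18]
  [18, 22],
and U^T v = (21, 11).
Solve U^T U · c = U^T v for the coefficients: c = (132/47, -169/94). The projection is proj_W(v) = U c.
Check: (v - proj_W(v)) · u_1 = 0  (should be 0).
Check: (v - proj_W(v)) · u_2 = 0  (should be 0).
Result: proj_W(v) = (-227/47, 285/94, -243/94).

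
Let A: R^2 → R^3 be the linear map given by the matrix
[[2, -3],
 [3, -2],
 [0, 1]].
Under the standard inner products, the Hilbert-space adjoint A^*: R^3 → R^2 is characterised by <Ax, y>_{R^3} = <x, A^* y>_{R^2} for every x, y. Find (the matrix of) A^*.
A^* = A^T =
[[2, 3, 0],
 [-3, -2, 1]]

For real matrices with standard dot products, the defining identity <Ax, y> = <x, A^* y> gives (Ax)^T y = x^T (A^*) y, i.e. x^T A^T y = x^T (A^*) y. Since this holds for all x, y, we must have A^* = A^T. Therefore
A^* =
[[2, 3, 0],
 [-3, -2, 1]].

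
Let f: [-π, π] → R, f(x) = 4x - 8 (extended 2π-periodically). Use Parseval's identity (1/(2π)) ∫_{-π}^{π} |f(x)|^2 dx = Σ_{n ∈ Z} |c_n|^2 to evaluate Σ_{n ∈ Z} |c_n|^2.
Σ |c_n|^2 = 16π^2/3 + 64

Expand and integrate term by term over [-π, π]:
  ∫ (4x)^2 dx = 16·(2π^3/3); ∫ 2·4·(-8)·x dx = 0 (odd integrand); ∫ (-8)^2 dx = 64·2π.
So (1/(2π)) ∫_{-π}^{π} (4x - 8)^2 dx = 16π^2/3 + 64 = 16π^2/3 + 64.
Parseval ⇒ Σ |c_n|^2 = 16π^2/3 + 64.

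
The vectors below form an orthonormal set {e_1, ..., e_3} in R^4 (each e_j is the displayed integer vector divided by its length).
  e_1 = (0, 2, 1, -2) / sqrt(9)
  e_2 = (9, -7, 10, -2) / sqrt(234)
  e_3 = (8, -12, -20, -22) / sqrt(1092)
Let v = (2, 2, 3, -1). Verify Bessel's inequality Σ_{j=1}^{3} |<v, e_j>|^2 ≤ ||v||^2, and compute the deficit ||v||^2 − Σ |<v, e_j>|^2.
Σ |<v, e_j>|^2 = 346/21; ||v||^2 = 18; deficit = 32/21

Write each e_j = u_j / sqrt(<u_j, u_j>) where u_j is the displayed integer vector. Then <v, e_j> = <v, u_j> / sqrt(<u_j, u_j>), so |<v, e_j>|^2 = <v, u_j>^2 / <u_j, u_j>.
Coefficients: <v, e_1> = 9/sqrt(9), <v, e_2> = 36/sqrt(234), <v, e_3> = -46/sqrt(1092).
Square and sum: Σ |<v, e_j>|^2 = 346/21.
Compute ||v||^2 = v·v = 18.
Deficit = 18 − 346/21 = 32/21 ≥ 0, confirming Bessel's inequality. (The deficit equals ||v − Σ <v,e_j> e_j||^2, the squared distance from v to span{e_j}.)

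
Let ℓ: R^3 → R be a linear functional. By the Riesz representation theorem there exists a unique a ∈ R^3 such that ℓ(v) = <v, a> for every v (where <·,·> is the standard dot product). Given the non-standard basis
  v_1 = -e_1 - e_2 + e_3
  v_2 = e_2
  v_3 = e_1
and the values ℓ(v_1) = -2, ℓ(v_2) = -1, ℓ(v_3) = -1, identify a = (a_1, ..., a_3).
a = (-1, -1, -4)

Write a = (a_1, ..., a_3) in the standard basis. For each basis vector v_i, ℓ(v_i) = <v_i, a> is a linear equation in the a_j's. Collect the n equations into a matrix system V a = ℓ, where row i of V is v_i (expressed in the standard basis). Since V is invertible (lower-triangular with 1s on the diagonal, up to permutation), solve by back-substitution:
  V =
[[-1, -1, 1],
 [0, 1, 0],
 [1, 0, 0]]
  V a = (-2, -1, -1)
Solving gives a = (-1, -1, -4).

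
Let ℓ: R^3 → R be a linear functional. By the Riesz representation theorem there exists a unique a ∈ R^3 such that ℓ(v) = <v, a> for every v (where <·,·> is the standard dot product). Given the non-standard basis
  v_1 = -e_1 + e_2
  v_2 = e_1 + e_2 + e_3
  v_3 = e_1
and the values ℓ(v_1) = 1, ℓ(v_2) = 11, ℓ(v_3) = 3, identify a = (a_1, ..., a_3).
a = (3, 4, 4)

Write a = (a_1, ..., a_3) in the standard basis. For each basis vector v_i, ℓ(v_i) = <v_i, a> is a linear equation in the a_j's. Collect the n equations into a matrix system V a = ℓ, where row i of V is v_i (expressed in the standard basis). Since V is invertible (lower-triangular with 1s on the diagonal, up to permutation), solve by back-substitution:
  V =
[[-1, 1, 0],
 [1, 1, 1],
 [1, 0, 0]]
  V a = (1, 11, 3)
Solving gives a = (3, 4, 4).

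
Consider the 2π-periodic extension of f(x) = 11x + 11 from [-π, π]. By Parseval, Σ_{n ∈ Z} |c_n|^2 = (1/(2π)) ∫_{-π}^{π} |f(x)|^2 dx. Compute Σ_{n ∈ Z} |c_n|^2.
Σ |c_n|^2 = 121π^2/3 + 121

Expand and integrate term by term over [-π, π]:
  ∫ (11x)^2 dx = 121·(2π^3/3); ∫ 2·11·(11)·x dx = 0 (odd integrand); ∫ 11^2 dx = 121·2π.
So (1/(2π)) ∫_{-π}^{π} (11x + 11)^2 dx = 121π^2/3 + 121 = 121π^2/3 + 121.
Parseval ⇒ Σ |c_n|^2 = 121π^2/3 + 121.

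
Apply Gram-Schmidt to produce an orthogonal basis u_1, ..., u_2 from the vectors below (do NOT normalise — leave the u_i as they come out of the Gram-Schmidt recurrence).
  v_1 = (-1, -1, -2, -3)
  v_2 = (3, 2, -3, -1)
Orthogonal basis:
  u_1 = (-1, -1, -2, -3)
  u_2 = (49/15, 34/15, -37/15, -1/5)

Apply the Gram-Schmidt recurrence
  u_1 = v_1
  u_i = v_i − Σ_{j<i} ((v_i · u_j) / (u_j · u_j)) · u_j.

Step by step this gives:
  u_1 = (-1, -1, -2, -3)
  u_2 = (49/15, 34/15, -37/15, -1/5)

Orthogonality check:
  u_2 · u_1 = 0 (should be 0)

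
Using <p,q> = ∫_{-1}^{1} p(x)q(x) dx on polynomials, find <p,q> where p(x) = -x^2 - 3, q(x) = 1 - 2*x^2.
<p,q> = -28/15

Expand the product: p(x)·q(x) = 2*x^4 + 5*x^2 - 3.
∫_{-1}^{1} of each monomial x^k gives [2/(k+1) if k even, 0 if k odd]. Integrating term-by-term (or equivalently evaluating the antiderivative F(x) = 2*x^5/5 + 5*x^3/3 - 3*x at the endpoints):
  F(1) − F(−1) = -14/15 − (14/15) = -28/15.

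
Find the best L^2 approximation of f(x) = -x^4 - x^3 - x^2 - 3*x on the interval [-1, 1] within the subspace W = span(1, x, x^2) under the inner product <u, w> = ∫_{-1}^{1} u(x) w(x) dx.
g(x) = -13*x^2/7 - 18*x/5 + 3/35

The best approximation g ∈ W is the orthogonal projection of f onto W. Writing g = a_0 + a_1 x + a_2 x^2, the coefficients solve the normal equations G · a = b where
  G_{ij} = <φ_i, φ_j> and b_i = <f, φ_i>, with φ_0 = 1, φ_1 = x, φ_2 = x^2.
G =
  [2, 0, 2/3]
  [0, 2/3, 0]
  [2/3, 0, 2/5],
b = (-16/15, -12/5, -24/35).
Solving gives a_0 = 3/35, a_1 = -18/5, a_2 = -13/7, so
  g(x) = -13*x^2/7 - 18*x/5 + 3/35.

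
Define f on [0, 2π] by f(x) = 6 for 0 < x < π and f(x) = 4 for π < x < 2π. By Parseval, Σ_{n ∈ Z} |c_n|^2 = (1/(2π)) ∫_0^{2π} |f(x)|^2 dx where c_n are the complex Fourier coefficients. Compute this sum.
Σ |c_n|^2 = 26

Parseval equates the L^2 energy of f (normalised by 1/(2π)) with the ℓ^2 sum of its Fourier coefficients: (1/(2π)) ∫_0^{2π} |f|^2 = Σ |c_n|^2.
Compute the left side: (1/(2π)) [∫_0^π 6^2 dx + ∫_π^{2π} 4^2 dx] = (1/(2π)) · (36π + 16π) = (36 + 16)/2 = 26.
So Σ_{n ∈ Z} |c_n|^2 = 26.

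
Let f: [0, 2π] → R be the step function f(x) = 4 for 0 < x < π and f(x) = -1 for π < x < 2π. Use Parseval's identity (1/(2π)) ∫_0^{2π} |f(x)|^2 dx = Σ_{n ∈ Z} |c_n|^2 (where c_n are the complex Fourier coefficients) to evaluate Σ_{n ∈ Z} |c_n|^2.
Σ |c_n|^2 = 17/2

Parseval equates the L^2 energy of f (normalised by 1/(2π)) with the ℓ^2 sum of its Fourier coefficients: (1/(2π)) ∫_0^{2π} |f|^2 = Σ |c_n|^2.
Compute the left side: (1/(2π)) [∫_0^π 4^2 dx + ∫_π^{2π} (-1)^2 dx] = (1/(2π)) · (16π + 1π) = (16 + 1)/2 = 17/2.
So Σ_{n ∈ Z} |c_n|^2 = 17/2.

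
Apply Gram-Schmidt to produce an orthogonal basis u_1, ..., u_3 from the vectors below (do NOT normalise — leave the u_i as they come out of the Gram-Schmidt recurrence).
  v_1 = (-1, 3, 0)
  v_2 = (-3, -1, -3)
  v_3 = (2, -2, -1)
Orthogonal basis:
  u_1 = (-1, 3, 0)
  u_2 = (-3, -1, -3)
  u_3 = (99/95, 33/95, -22/19)

Apply the Gram-Schmidt recurrence
  u_1 = v_1
  u_i = v_i − Σ_{j<i} ((v_i · u_j) / (u_j · u_j)) · u_j.

Step by step this gives:
  u_1 = (-1, 3, 0)
  u_2 = (-3, -1, -3)
  u_3 = (99/95, 33/95, -22/19)

Orthogonality check:
  u_2 · u_1 = 0 (should be 0)
  u_3 · u_1 = 0 (should be 0)
  u_3 · u_2 = 0 (should be 0)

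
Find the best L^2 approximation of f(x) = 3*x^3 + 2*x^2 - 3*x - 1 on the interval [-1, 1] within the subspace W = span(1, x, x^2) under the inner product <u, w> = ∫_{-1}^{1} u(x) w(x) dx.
g(x) = 2*x^2 - 6*x/5 - 1

The best approximation g ∈ W is the orthogonal projection of f onto W. Writing g = a_0 + a_1 x + a_2 x^2, the coefficients solve the normal equations G · a = b where
  G_{ij} = <φ_i, φ_j> and b_i = <f, φ_i>, with φ_0 = 1, φ_1 = x, φ_2 = x^2.
G =
  [2, 0, 2/3]
  [0, 2/3, 0]
  [2/3, 0, 2/5],
b = (-2/3, -4/5, 2/15).
Solving gives a_0 = -1, a_1 = -6/5, a_2 = 2, so
  g(x) = 2*x^2 - 6*x/5 - 1.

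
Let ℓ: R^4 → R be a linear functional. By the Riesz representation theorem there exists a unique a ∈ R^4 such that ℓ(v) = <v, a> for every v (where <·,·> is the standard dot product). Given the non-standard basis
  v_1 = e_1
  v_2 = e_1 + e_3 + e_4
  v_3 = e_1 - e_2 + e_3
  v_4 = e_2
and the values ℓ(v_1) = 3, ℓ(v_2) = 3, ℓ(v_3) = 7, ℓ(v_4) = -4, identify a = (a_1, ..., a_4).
a = (3, -4, 0, 0)

Write a = (a_1, ..., a_4) in the standard basis. For each basis vector v_i, ℓ(v_i) = <v_i, a> is a linear equation in the a_j's. Collect the n equations into a matrix system V a = ℓ, where row i of V is v_i (expressed in the standard basis). Since V is invertible (lower-triangular with 1s on the diagonal, up to permutation), solve by back-substitution:
  V =
[[1, 0, 0, 0],
 [1, 0, 1, 1],
 [1, -1, 1, 0],
 [0, 1, 0, 0]]
  V a = (3, 3, 7, -4)
Solving gives a = (3, -4, 0, 0).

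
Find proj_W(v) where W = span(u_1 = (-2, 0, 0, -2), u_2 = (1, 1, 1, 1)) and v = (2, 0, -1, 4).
proj_W(v) = (3, -1/2, -1/2, 3)

Set up U = [u_1 | ... | u_2] ∈ R^(4×2). The projector onto W = col(U) is P = U (U^T U)^(-1) U^T.
Compute U^T U =
  [8, -4]
  [-4, 4],
and U^T v = (-12, 5).
Solve U^T U · c = U^T v for the coefficients: c = (-7/4, -1/2). The projection is proj_W(v) = U c.
Check: (v - proj_W(v)) · u_1 = 0  (should be 0).
Check: (v - proj_W(v)) · u_2 = 0  (should be 0).
Result: proj_W(v) = (3, -1/2, -1/2, 3).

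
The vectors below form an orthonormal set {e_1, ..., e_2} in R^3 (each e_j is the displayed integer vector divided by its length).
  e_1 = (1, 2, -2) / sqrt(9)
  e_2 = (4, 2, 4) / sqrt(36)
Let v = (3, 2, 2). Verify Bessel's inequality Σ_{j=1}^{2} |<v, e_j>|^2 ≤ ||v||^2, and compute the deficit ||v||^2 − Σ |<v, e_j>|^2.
Σ |<v, e_j>|^2 = 17; ||v||^2 = 17; deficit = 0

Write each e_j = u_j / sqrt(<u_j, u_j>) where u_j is the displayed integer vector. Then <v, e_j> = <v, u_j> / sqrt(<u_j, u_j>), so |<v, e_j>|^2 = <v, u_j>^2 / <u_j, u_j>.
Coefficients: <v, e_1> = 3/sqrt(9), <v, e_2> = 24/sqrt(36).
Square and sum: Σ |<v, e_j>|^2 = 17.
Compute ||v||^2 = v·v = 17.
Deficit = 17 − 17 = 0 ≥ 0, confirming Bessel's inequality. (The deficit equals ||v − Σ <v,e_j> e_j||^2, the squared distance from v to span{e_j}.)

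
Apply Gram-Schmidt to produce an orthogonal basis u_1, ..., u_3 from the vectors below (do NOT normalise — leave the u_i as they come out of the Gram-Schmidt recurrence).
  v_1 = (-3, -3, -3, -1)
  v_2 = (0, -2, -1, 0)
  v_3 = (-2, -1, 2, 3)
Orthogonal basis:
  u_1 = (-3, -3, -3, -1)
  u_2 = (27/28, -29/28, -1/28, 9/28)
  u_3 = (-2, -1, 2, 3)

Apply the Gram-Schmidt recurrence
  u_1 = v_1
  u_i = v_i − Σ_{j<i} ((v_i · u_j) / (u_j · u_j)) · u_j.

Step by step this gives:
  u_1 = (-3, -3, -3, -1)
  u_2 = (27/28, -29/28, -1/28, 9/28)
  u_3 = (-2, -1, 2, 3)

Orthogonality check:
  u_2 · u_1 = 0 (should be 0)
  u_3 · u_1 = 0 (should be 0)
  u_3 · u_2 = 0 (should be 0)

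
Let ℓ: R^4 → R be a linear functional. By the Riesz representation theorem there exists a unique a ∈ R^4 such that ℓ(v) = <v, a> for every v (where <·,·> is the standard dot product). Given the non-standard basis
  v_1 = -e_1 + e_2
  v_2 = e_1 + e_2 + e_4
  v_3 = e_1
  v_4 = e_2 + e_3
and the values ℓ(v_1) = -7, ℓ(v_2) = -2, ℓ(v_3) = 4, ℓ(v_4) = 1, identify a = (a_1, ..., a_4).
a = (4, -3, 4, -3)

Write a = (a_1, ..., a_4) in the standard basis. For each basis vector v_i, ℓ(v_i) = <v_i, a> is a linear equation in the a_j's. Collect the n equations into a matrix system V a = ℓ, where row i of V is v_i (expressed in the standard basis). Since V is invertible (lower-triangular with 1s on the diagonal, up to permutation), solve by back-substitution:
  V =
[[-1, 1, 0, 0],
 [1, 1, 0, 1],
 [1, 0, 0, 0],
 [0, 1, 1, 0]]
  V a = (-7, -2, 4, 1)
Solving gives a = (4, -3, 4, -3).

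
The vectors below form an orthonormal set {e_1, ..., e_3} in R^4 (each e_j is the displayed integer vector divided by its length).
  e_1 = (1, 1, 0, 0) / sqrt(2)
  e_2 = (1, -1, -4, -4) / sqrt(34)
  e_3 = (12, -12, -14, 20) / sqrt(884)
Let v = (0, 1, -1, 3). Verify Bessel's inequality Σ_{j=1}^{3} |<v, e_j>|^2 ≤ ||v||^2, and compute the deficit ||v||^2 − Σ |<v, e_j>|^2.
Σ |<v, e_j>|^2 = 94/13; ||v||^2 = 11; deficit = 49/13

Write each e_j = u_j / sqrt(<u_j, u_j>) where u_j is the displayed integer vector. Then <v, e_j> = <v, u_j> / sqrt(<u_j, u_j>), so |<v, e_j>|^2 = <v, u_j>^2 / <u_j, u_j>.
Coefficients: <v, e_1> = 1/sqrt(2), <v, e_2> = -9/sqrt(34), <v, e_3> = 62/sqrt(884).
Square and sum: Σ |<v, e_j>|^2 = 94/13.
Compute ||v||^2 = v·v = 11.
Deficit = 11 − 94/13 = 49/13 ≥ 0, confirming Bessel's inequality. (The deficit equals ||v − Σ <v,e_j> e_j||^2, the squared distance from v to span{e_j}.)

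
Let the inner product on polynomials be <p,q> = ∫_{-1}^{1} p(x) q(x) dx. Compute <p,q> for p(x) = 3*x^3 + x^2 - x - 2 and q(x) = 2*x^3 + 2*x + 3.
<p,q> = -842/105

Expand the product: p(x)·q(x) = 6*x^6 + 2*x^5 + 4*x^4 + 7*x^3 + x^2 - 7*x - 6.
∫_{-1}^{1} of each monomial x^k gives [2/(k+1) if k even, 0 if k odd]. Integrating term-by-term (or equivalently evaluating the antiderivative F(x) = 6*x^7/7 + x^6/3 + 4*x^5/5 + 7*x^4/4 + x^3/3 - 7*x^2/2 - 6*x at the endpoints):
  F(1) − F(−1) = -2279/420 − (363/140) = -842/105.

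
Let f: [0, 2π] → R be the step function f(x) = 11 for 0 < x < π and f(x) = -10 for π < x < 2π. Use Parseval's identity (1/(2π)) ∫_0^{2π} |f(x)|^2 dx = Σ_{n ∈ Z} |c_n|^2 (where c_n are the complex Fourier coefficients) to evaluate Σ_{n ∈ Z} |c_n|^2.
Σ |c_n|^2 = 221/2

Parseval equates the L^2 energy of f (normalised by 1/(2π)) with the ℓ^2 sum of its Fourier coefficients: (1/(2π)) ∫_0^{2π} |f|^2 = Σ |c_n|^2.
Compute the left side: (1/(2π)) [∫_0^π 11^2 dx + ∫_π^{2π} (-10)^2 dx] = (1/(2π)) · (121π + 100π) = (121 + 100)/2 = 221/2.
So Σ_{n ∈ Z} |c_n|^2 = 221/2.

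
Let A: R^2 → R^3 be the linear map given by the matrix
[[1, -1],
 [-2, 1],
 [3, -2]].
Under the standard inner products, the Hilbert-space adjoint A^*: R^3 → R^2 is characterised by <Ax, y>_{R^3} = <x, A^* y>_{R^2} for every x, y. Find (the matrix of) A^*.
A^* = A^T =
[[1, -2, 3],
 [-1, 1, -2]]

For real matrices with standard dot products, the defining identity <Ax, y> = <x, A^* y> gives (Ax)^T y = x^T (A^*) y, i.e. x^T A^T y = x^T (A^*) y. Since this holds for all x, y, we must have A^* = A^T. Therefore
A^* =
[[1, -2, 3],
 [-1, 1, -2]].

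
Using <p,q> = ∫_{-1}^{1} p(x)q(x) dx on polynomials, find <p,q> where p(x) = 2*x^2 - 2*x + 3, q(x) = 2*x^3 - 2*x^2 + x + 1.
<p,q> = -6/5

Expand the product: p(x)·q(x) = 4*x^5 - 8*x^4 + 12*x^3 - 6*x^2 + x + 3.
∫_{-1}^{1} of each monomial x^k gives [2/(k+1) if k even, 0 if k odd]. Integrating term-by-term (or equivalently evaluating the antiderivative F(x) = 2*x^6/3 - 8*x^5/5 + 3*x^4 - 2*x^3 + x^2/2 + 3*x at the endpoints):
  F(1) − F(−1) = 107/30 − (143/30) = -6/5.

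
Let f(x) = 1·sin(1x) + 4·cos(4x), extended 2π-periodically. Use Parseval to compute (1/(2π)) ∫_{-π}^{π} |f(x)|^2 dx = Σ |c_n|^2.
Σ |c_n|^2 = 17/2

Expand |f|^2 and use orthogonality of {sin(nx), cos(mx)} on [-π, π]:
  ∫_{-π}^{π} sin(nx)^2 dx = π, ∫ cos(mx)^2 dx = π, and cross terms integrate to 0.
So ∫_{-π}^{π} f(x)^2 dx = 1^2 · π + 4^2 · π = (1 + 16)π.
Divide by 2π: (1 + 16)/2 = 17/2.
By Parseval, this equals Σ |c_n|^2.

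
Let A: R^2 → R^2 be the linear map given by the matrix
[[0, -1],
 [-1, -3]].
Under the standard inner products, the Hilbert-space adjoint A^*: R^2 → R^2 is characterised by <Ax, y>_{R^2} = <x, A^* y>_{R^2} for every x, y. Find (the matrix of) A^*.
A^* = A^T =
[[0, -1],
 [-1, -3]]

For real matrices with standard dot products, the defining identity <Ax, y> = <x, A^* y> gives (Ax)^T y = x^T (A^*) y, i.e. x^T A^T y = x^T (A^*) y. Since this holds for all x, y, we must have A^* = A^T. Therefore
A^* =
[[0, -1],
 [-1, -3]].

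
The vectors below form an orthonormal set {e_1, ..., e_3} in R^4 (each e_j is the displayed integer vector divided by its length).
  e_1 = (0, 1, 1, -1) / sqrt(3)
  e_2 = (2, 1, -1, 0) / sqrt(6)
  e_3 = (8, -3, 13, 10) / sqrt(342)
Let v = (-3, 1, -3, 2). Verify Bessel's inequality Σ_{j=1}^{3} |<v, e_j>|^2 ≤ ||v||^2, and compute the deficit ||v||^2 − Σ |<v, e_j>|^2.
Σ |<v, e_j>|^2 = 2084/171; ||v||^2 = 23; deficit = 1849/171

Write each e_j = u_j / sqrt(<u_j, u_j>) where u_j is the displayed integer vector. Then <v, e_j> = <v, u_j> / sqrt(<u_j, u_j>), so |<v, e_j>|^2 = <v, u_j>^2 / <u_j, u_j>.
Coefficients: <v, e_1> = -4/sqrt(3), <v, e_2> = -2/sqrt(6), <v, e_3> = -46/sqrt(342).
Square and sum: Σ |<v, e_j>|^2 = 2084/171.
Compute ||v||^2 = v·v = 23.
Deficit = 23 − 2084/171 = 1849/171 ≥ 0, confirming Bessel's inequality. (The deficit equals ||v − Σ <v,e_j> e_j||^2, the squared distance from v to span{e_j}.)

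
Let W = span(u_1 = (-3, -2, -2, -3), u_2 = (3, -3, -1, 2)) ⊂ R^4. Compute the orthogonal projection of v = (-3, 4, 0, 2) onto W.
proj_W(v) = (-81/61, 211/61, 105/61, -28/61)

Set up U = [u_1 | ... | u_2] ∈ R^(4×2). The projector onto W = col(U) is P = U (U^T U)^(-1) U^T.
Compute U^T U =
  [26, -7]
  [-7, 23],
and U^T v = (-5, -17).
Solve U^T U · c = U^T v for the coefficients: c = (-26/61, -53/61). The projection is proj_W(v) = U c.
Check: (v - proj_W(v)) · u_1 = 0  (should be 0).
Check: (v - proj_W(v)) · u_2 = 0  (should be 0).
Result: proj_W(v) = (-81/61, 211/61, 105/61, -28/61).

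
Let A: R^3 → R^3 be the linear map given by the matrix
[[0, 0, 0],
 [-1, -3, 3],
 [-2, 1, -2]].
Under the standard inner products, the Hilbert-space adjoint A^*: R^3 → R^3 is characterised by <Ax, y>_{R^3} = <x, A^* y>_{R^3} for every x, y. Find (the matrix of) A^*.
A^* = A^T =
[[0, -1, -2],
 [0, -3, 1],
 [0, 3, -2]]

For real matrices with standard dot products, the defining identity <Ax, y> = <x, A^* y> gives (Ax)^T y = x^T (A^*) y, i.e. x^T A^T y = x^T (A^*) y. Since this holds for all x, y, we must have A^* = A^T. Therefore
A^* =
[[0, -1, -2],
 [0, -3, 1],
 [0, 3, -2]].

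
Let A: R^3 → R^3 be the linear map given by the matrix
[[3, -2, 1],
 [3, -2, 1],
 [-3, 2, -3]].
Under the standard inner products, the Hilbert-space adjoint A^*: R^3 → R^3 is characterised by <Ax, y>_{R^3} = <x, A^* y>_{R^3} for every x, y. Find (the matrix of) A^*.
A^* = A^T =
[[3, 3, -3],
 [-2, -2, 2],
 [1, 1, -3]]

For real matrices with standard dot products, the defining identity <Ax, y> = <x, A^* y> gives (Ax)^T y = x^T (A^*) y, i.e. x^T A^T y = x^T (A^*) y. Since this holds for all x, y, we must have A^* = A^T. Therefore
A^* =
[[3, 3, -3],
 [-2, -2, 2],
 [1, 1, -3]].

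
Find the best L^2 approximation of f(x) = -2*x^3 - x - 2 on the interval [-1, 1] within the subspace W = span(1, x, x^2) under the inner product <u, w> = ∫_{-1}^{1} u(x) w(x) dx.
g(x) = -11*x/5 - 2

The best approximation g ∈ W is the orthogonal projection of f onto W. Writing g = a_0 + a_1 x + a_2 x^2, the coefficients solve the normal equations G · a = b where
  G_{ij} = <φ_i, φ_j> and b_i = <f, φ_i>, with φ_0 = 1, φ_1 = x, φ_2 = x^2.
G =
  [2, 0, 2/3]
  [0, 2/3, 0]
  [2/3, 0, 2/5],
b = (-4, -22/15, -4/3).
Solving gives a_0 = -2, a_1 = -11/5, a_2 = 0, so
  g(x) = -11*x/5 - 2.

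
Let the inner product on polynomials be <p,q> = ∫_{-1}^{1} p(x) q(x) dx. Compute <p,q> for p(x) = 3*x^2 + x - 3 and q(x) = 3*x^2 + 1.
<p,q> = -32/5

Expand the product: p(x)·q(x) = 9*x^4 + 3*x^3 - 6*x^2 + x - 3.
∫_{-1}^{1} of each monomial x^k gives [2/(k+1) if k even, 0 if k odd]. Integrating term-by-term (or equivalently evaluating the antiderivative F(x) = 9*x^5/5 + 3*x^4/4 - 2*x^3 + x^2/2 - 3*x at the endpoints):
  F(1) − F(−1) = -39/20 − (89/20) = -32/5.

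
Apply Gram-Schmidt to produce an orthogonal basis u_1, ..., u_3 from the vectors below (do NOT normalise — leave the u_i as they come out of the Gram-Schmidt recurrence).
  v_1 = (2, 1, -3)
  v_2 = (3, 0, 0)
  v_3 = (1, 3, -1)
Orthogonal basis:
  u_1 = (2, 1, -3)
  u_2 = (15/7, -3/7, 9/7)
  u_3 = (0, 12/5, 4/5)

Apply the Gram-Schmidt recurrence
  u_1 = v_1
  u_i = v_i − Σ_{j<i} ((v_i · u_j) / (u_j · u_j)) · u_j.

Step by step this gives:
  u_1 = (2, 1, -3)
  u_2 = (15/7, -3/7, 9/7)
  u_3 = (0, 12/5, 4/5)

Orthogonality check:
  u_2 · u_1 = 0 (should be 0)
  u_3 · u_1 = 0 (should be 0)
  u_3 · u_2 = 0 (should be 0)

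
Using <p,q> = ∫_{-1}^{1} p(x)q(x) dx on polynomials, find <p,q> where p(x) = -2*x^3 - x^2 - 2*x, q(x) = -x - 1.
<p,q> = 14/5

Expand the product: p(x)·q(x) = 2*x^4 + 3*x^3 + 3*x^2 + 2*x.
∫_{-1}^{1} of each monomial x^k gives [2/(k+1) if k even, 0 if k odd]. Integrating term-by-term (or equivalently evaluating the antiderivative F(x) = 2*x^5/5 + 3*x^4/4 + x^3 + x^2 at the endpoints):
  F(1) − F(−1) = 63/20 − (7/20) = 14/5.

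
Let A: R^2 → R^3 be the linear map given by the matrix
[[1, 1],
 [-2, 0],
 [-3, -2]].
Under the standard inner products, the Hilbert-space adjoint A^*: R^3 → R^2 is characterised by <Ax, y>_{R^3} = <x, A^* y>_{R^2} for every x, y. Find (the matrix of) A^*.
A^* = A^T =
[[1, -2, -3],
 [1, 0, -2]]

For real matrices with standard dot products, the defining identity <Ax, y> = <x, A^* y> gives (Ax)^T y = x^T (A^*) y, i.e. x^T A^T y = x^T (A^*) y. Since this holds for all x, y, we must have A^* = A^T. Therefore
A^* =
[[1, -2, -3],
 [1, 0, -2]].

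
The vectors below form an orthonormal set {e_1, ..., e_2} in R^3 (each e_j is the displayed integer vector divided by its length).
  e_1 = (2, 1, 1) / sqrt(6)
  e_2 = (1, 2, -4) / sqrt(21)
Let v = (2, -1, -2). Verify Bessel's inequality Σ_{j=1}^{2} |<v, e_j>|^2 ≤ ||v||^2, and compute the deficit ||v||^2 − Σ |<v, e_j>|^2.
Σ |<v, e_j>|^2 = 45/14; ||v||^2 = 9; deficit = 81/14

Write each e_j = u_j / sqrt(<u_j, u_j>) where u_j is the displayed integer vector. Then <v, e_j> = <v, u_j> / sqrt(<u_j, u_j>), so |<v, e_j>|^2 = <v, u_j>^2 / <u_j, u_j>.
Coefficients: <v, e_1> = 1/sqrt(6), <v, e_2> = 8/sqrt(21).
Square and sum: Σ |<v, e_j>|^2 = 45/14.
Compute ||v||^2 = v·v = 9.
Deficit = 9 − 45/14 = 81/14 ≥ 0, confirming Bessel's inequality. (The deficit equals ||v − Σ <v,e_j> e_j||^2, the squared distance from v to span{e_j}.)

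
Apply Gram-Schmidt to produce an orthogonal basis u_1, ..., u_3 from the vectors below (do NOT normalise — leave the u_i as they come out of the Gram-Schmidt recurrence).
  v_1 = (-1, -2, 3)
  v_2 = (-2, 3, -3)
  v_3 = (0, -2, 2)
Orthogonal basis:
  u_1 = (-1, -2, 3)
  u_2 = (-41/14, 8/7, -3/14)
  u_3 = (-12/139, -36/139, -28/139)

Apply the Gram-Schmidt recurrence
  u_1 = v_1
  u_i = v_i − Σ_{j<i} ((v_i · u_j) / (u_j · u_j)) · u_j.

Step by step this gives:
  u_1 = (-1, -2, 3)
  u_2 = (-41/14, 8/7, -3/14)
  u_3 = (-12/139, -36/139, -28/139)

Orthogonality check:
  u_2 · u_1 = 0 (should be 0)
  u_3 · u_1 = 0 (should be 0)
  u_3 · u_2 = 0 (should be 0)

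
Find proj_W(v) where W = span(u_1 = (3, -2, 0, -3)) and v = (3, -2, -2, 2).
proj_W(v) = (21/22, -7/11, 0, -21/22)

Set up U = [u_1 | ... | u_1] ∈ R^(4×1). The projector onto W = col(U) is P = U (U^T U)^(-1) U^T.
Compute U^T U =
  [22],
and U^T v = (7).
Solve U^T U · c = U^T v for the coefficients: c = (7/22). The projection is proj_W(v) = U c.
Check: (v - proj_W(v)) · u_1 = 0  (should be 0).
Result: proj_W(v) = (21/22, -7/11, 0, -21/22).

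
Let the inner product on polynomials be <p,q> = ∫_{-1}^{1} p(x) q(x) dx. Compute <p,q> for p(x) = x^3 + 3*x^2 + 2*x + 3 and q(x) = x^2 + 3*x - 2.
<p,q> = -38/5

Expand the product: p(x)·q(x) = x^5 + 6*x^4 + 9*x^3 + 3*x^2 + 5*x - 6.
∫_{-1}^{1} of each monomial x^k gives [2/(k+1) if k even, 0 if k odd]. Integrating term-by-term (or equivalently evaluating the antiderivative F(x) = x^6/6 + 6*x^5/5 + 9*x^4/4 + x^3 + 5*x^2/2 - 6*x at the endpoints):
  F(1) − F(−1) = 67/60 − (523/60) = -38/5.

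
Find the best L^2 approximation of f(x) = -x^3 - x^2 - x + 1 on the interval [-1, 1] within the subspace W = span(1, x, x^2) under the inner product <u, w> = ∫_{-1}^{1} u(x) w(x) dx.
g(x) = -x^2 - 8*x/5 + 1

The best approximation g ∈ W is the orthogonal projection of f onto W. Writing g = a_0 + a_1 x + a_2 x^2, the coefficients solve the normal equations G · a = b where
  G_{ij} = <φ_i, φ_j> and b_i = <f, φ_i>, with φ_0 = 1, φ_1 = x, φ_2 = x^2.
G =
  [2, 0, 2/3]
  [0, 2/3, 0]
  [2/3, 0, 2/5],
b = (4/3, -16/15, 4/15).
Solving gives a_0 = 1, a_1 = -8/5, a_2 = -1, so
  g(x) = -x^2 - 8*x/5 + 1.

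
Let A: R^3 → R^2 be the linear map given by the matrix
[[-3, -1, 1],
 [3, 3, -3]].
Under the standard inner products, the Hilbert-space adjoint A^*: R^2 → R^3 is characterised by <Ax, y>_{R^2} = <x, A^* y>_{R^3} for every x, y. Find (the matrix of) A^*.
A^* = A^T =
[[-3, 3],
 [-1, 3],
 [1, -3]]

For real matrices with standard dot products, the defining identity <Ax, y> = <x, A^* y> gives (Ax)^T y = x^T (A^*) y, i.e. x^T A^T y = x^T (A^*) y. Since this holds for all x, y, we must have A^* = A^T. Therefore
A^* =
[[-3, 3],
 [-1, 3],
 [1, -3]].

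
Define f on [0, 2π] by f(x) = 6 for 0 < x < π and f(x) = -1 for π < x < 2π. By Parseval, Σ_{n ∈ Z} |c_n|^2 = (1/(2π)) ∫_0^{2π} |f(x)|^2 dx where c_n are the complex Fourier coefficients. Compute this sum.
Σ |c_n|^2 = 37/2

Parseval equates the L^2 energy of f (normalised by 1/(2π)) with the ℓ^2 sum of its Fourier coefficients: (1/(2π)) ∫_0^{2π} |f|^2 = Σ |c_n|^2.
Compute the left side: (1/(2π)) [∫_0^π 6^2 dx + ∫_π^{2π} (-1)^2 dx] = (1/(2π)) · (36π + 1π) = (36 + 1)/2 = 37/2.
So Σ_{n ∈ Z} |c_n|^2 = 37/2.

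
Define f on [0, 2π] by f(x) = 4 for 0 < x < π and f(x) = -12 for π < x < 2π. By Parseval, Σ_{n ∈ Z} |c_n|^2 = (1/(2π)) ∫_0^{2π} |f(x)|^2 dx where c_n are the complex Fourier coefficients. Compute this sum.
Σ |c_n|^2 = 80

Parseval equates the L^2 energy of f (normalised by 1/(2π)) with the ℓ^2 sum of its Fourier coefficients: (1/(2π)) ∫_0^{2π} |f|^2 = Σ |c_n|^2.
Compute the left side: (1/(2π)) [∫_0^π 4^2 dx + ∫_π^{2π} (-12)^2 dx] = (1/(2π)) · (16π + 144π) = (16 + 144)/2 = 80.
So Σ_{n ∈ Z} |c_n|^2 = 80.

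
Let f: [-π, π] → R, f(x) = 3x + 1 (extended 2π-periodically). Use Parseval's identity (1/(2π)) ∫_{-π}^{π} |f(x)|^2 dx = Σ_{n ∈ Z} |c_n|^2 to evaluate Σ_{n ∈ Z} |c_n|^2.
Σ |c_n|^2 = 3π^2 + 1

Expand and integrate term by term over [-π, π]:
  ∫ (3x)^2 dx = 9·(2π^3/3); ∫ 2·3·(1)·x dx = 0 (odd integrand); ∫ 1^2 dx = 1·2π.
So (1/(2π)) ∫_{-π}^{π} (3x + 1)^2 dx = 9π^2/3 + 1 = 3π^2 + 1.
Parseval ⇒ Σ |c_n|^2 = 3π^2 + 1.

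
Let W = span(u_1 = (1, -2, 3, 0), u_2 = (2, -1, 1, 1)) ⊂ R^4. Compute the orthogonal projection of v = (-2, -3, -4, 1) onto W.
proj_W(v) = (-4/7, 8/7, -12/7, 0)

Set up U = [u_1 | ... | u_2] ∈ R^(4×2). The projector onto W = col(U) is P = U (U^T U)^(-1) U^T.
Compute U^T U =
  [14, 7]
  [7, 7],
and U^T v = (-8, -4).
Solve U^T U · c = U^T v for the coefficients: c = (-4/7, 0). The projection is proj_W(v) = U c.
Check: (v - proj_W(v)) · u_1 = 0  (should be 0).
Check: (v - proj_W(v)) · u_2 = 0  (should be 0).
Result: proj_W(v) = (-4/7, 8/7, -12/7, 0).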